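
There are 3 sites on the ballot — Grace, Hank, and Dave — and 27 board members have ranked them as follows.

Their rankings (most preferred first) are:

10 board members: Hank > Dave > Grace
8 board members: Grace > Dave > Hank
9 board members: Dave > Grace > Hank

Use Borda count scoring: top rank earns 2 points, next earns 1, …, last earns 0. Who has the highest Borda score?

Borda scores:
  Grace: 10·0 + 8·2 + 9·1 = 25
  Hank: 10·2 + 8·0 + 9·0 = 20
  Dave: 10·1 + 8·1 + 9·2 = 36
Dave has the highest total.

Dave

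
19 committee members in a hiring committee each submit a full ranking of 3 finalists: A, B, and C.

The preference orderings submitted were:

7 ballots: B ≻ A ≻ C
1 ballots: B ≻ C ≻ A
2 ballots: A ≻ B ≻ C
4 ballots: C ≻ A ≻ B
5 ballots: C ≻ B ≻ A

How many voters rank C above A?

Ballots ranking C above A: 1+4+5 = 10.
Ballots ranking A above C: 7+2 = 9.
So 10 of 19 voters prefer C to A.

10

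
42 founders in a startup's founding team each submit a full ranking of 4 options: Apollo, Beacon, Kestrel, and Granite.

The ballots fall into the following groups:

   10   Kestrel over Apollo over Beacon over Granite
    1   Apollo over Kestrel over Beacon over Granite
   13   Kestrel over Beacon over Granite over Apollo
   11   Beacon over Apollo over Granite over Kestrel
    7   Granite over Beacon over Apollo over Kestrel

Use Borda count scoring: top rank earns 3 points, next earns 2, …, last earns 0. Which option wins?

Beacon

Borda scores:
  Apollo: 10·2 + 3 + 13·0 + 11·2 + 7·1 = 52
  Beacon: 10·1 + 1 + 13·2 + 11·3 + 7·2 = 84
  Kestrel: 10·3 + 2 + 13·3 + 11·0 + 7·0 = 71
  Granite: 10·0 + 0 + 13·1 + 11·1 + 7·3 = 45
Beacon has the highest total.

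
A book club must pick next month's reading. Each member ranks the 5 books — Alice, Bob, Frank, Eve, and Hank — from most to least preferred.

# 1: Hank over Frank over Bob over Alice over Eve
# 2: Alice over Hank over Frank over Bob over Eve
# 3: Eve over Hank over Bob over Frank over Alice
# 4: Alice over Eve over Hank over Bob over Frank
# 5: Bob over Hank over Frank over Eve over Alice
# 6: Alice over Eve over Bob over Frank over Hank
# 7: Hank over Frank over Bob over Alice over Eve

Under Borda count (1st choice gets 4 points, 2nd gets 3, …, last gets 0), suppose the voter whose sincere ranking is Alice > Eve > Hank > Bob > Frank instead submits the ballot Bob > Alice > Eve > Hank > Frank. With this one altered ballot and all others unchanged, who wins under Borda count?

Hank

Borda totals with the altered ballot: Alice 13, Bob 17, Frank 12, Eve 10, Hank 18.
The winner is unchanged: still Hank.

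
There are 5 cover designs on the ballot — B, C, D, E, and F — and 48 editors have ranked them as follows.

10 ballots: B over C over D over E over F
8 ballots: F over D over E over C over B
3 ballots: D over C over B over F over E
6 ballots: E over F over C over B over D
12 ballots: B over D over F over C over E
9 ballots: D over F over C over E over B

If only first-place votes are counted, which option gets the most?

B

First-place vote totals:
  B: 22
  C: 0
  D: 12
  E: 6
  F: 8
B has the most first-place votes.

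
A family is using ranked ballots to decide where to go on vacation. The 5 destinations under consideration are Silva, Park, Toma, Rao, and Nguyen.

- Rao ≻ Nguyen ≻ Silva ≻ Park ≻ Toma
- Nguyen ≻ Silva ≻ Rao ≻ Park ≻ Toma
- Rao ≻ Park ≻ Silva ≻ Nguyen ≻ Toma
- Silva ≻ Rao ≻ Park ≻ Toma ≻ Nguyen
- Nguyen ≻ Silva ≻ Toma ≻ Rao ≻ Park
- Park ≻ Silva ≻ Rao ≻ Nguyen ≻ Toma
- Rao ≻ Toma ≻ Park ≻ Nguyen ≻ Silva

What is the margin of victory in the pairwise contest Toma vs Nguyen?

Ballots ranking Toma above Nguyen: 2.
Ballots ranking Nguyen above Toma: 5.
Nguyen wins 5–2, a margin of 3.

3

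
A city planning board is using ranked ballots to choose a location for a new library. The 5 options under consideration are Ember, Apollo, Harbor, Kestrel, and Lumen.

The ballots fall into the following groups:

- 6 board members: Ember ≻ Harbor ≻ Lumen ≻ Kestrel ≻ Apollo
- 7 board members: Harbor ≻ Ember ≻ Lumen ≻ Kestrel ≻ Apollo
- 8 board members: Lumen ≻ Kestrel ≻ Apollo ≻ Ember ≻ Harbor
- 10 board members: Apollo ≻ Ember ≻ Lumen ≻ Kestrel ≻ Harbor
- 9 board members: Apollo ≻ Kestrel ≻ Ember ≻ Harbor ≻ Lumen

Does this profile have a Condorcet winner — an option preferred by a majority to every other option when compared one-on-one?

No

Head-to-head results (40 voters total):
Ember vs Apollo: Apollo wins 27–13.
Ember vs Harbor: Ember wins 33–7.
Ember vs Kestrel: Ember wins 23–17.
Ember vs Lumen: Ember wins 32–8.
Apollo vs Harbor: Apollo wins 27–13.
Apollo vs Kestrel: Kestrel wins 21–19.
Apollo vs Lumen: Lumen wins 21–19.
Harbor vs Kestrel: Kestrel wins 27–13.
Harbor vs Lumen: Harbor wins 22–18.
Kestrel vs Lumen: Lumen wins 31–9.
No candidate beats all others: Ember beats Kestrel beats Apollo beats Ember, a majority cycle.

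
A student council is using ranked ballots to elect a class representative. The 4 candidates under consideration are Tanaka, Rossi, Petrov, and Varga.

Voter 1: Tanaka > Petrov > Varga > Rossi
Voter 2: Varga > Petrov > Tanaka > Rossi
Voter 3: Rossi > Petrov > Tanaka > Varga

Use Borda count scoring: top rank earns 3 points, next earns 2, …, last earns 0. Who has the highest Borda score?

Petrov

Borda scores:
  Tanaka: 3 + 1 + 1 = 5
  Rossi: 0 + 0 + 3 = 3
  Petrov: 2 + 2 + 2 = 6
  Varga: 1 + 3 + 0 = 4
Petrov has the highest total.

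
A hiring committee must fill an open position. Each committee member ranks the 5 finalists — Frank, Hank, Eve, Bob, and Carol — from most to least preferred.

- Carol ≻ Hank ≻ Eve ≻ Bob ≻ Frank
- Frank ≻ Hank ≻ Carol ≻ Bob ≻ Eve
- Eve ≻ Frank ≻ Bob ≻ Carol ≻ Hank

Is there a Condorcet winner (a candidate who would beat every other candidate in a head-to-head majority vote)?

Head-to-head results (3 voters total):
Frank vs Hank: Frank wins 2–1.
Frank vs Eve: Eve wins 2–1.
Frank vs Bob: Frank wins 2–1.
Frank vs Carol: Frank wins 2–1.
Hank vs Eve: Hank wins 2–1.
Hank vs Bob: Hank wins 2–1.
Hank vs Carol: Carol wins 2–1.
Eve vs Bob: Eve wins 2–1.
Eve vs Carol: Carol wins 2–1.
Bob vs Carol: Carol wins 2–1.
No candidate beats all others: Frank beats Hank beats Eve beats Frank, a majority cycle.

No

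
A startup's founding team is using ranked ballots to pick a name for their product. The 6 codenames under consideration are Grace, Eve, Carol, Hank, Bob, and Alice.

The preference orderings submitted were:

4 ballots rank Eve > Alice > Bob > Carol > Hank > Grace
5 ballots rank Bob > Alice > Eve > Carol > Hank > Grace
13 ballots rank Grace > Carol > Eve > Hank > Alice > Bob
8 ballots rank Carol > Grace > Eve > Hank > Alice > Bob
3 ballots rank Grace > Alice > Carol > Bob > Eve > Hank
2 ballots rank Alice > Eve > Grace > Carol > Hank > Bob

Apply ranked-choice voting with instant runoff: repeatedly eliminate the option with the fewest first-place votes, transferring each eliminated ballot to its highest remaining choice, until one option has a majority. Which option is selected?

Grace

Round 1: Grace 16, Carol 8, Bob 5, Eve 4, Alice 2, Hank 0. Hank has the fewest and is eliminated.
Round 2: Grace 16, Carol 8, Bob 5, Eve 4, Alice 2. Alice has the fewest and is eliminated.
Round 3: Grace 16, Carol 8, Eve 6, Bob 5. Bob has the fewest and is eliminated.
Round 4: Grace 16, Eve 11, Carol 8. Carol has the fewest and is eliminated.
Round 5: Grace 24, Eve 11. Grace has a majority.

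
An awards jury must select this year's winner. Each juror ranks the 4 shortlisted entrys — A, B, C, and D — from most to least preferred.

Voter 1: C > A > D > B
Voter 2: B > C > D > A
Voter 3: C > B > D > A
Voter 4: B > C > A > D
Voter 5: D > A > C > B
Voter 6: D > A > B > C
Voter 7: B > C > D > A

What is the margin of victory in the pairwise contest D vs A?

Ballots ranking D above A: 5.
Ballots ranking A above D: 2.
D wins 5–2, a margin of 3.

3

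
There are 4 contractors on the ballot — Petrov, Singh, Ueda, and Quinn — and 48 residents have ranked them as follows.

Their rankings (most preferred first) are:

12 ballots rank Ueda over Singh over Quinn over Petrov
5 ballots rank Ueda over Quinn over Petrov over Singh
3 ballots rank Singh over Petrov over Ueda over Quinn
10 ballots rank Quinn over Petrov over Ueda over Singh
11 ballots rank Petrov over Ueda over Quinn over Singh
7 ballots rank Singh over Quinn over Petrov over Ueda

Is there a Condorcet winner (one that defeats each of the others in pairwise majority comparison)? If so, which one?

There is no Condorcet winner

Head-to-head results (48 voters total):
Petrov vs Singh: Petrov wins 26–22.
Petrov vs Ueda: Petrov wins 31–17.
Petrov vs Quinn: Quinn wins 34–14.
Singh vs Ueda: Ueda wins 38–10.
Singh vs Quinn: Quinn wins 26–22.
Ueda vs Quinn: Ueda wins 31–17.
No candidate beats all others: Petrov beats Ueda beats Quinn beats Petrov, a majority cycle.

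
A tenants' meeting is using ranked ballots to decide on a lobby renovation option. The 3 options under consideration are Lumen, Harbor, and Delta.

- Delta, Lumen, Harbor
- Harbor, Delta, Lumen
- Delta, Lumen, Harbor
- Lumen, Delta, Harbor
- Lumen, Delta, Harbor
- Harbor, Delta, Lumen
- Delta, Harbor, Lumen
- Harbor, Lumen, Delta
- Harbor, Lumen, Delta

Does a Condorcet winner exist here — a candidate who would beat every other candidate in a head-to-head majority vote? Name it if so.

Delta

Head-to-head results (9 voters total):
Lumen vs Harbor: Harbor wins 5–4.
Lumen vs Delta: Delta wins 5–4.
Harbor vs Delta: Delta wins 5–4.
Delta beats each rival — Lumen (5–4), Harbor (5–4) — so Delta is the Condorcet winner.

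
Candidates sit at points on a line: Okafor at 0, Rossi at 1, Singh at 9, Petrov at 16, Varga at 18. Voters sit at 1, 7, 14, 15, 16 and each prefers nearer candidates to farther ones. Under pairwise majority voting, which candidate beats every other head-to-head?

Petrov

With single-peaked preferences on a line, the Condorcet winner is the candidate closest to the median voter.
The median voter (position 14) is closest to Petrov at 16.
Check: Petrov vs Singh — voters closer to Petrov: 3 of 5.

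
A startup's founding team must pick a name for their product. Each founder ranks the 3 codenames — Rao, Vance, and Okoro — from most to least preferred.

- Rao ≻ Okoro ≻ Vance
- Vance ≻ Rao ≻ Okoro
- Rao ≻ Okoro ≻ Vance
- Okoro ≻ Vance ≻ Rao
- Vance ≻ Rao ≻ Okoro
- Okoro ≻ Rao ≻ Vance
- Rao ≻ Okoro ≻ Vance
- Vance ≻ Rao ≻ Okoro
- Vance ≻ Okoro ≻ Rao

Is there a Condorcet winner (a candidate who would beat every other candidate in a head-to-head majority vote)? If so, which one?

No Condorcet winner

Head-to-head results (9 voters total):
Rao vs Vance: Vance wins 5–4.
Rao vs Okoro: Rao wins 6–3.
Vance vs Okoro: Okoro wins 5–4.
No candidate beats all others: Rao beats Okoro beats Vance beats Rao, a majority cycle.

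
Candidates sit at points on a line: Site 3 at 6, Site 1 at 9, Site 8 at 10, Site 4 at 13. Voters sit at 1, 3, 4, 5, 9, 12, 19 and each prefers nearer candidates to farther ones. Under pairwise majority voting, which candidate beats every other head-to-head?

Site 3

With single-peaked preferences on a line, the Condorcet winner is the candidate closest to the median voter.
The median voter (position 5) is closest to Site 3 at 6.
Check: Site 3 vs Site 1 — voters closer to Site 3: 4 of 7.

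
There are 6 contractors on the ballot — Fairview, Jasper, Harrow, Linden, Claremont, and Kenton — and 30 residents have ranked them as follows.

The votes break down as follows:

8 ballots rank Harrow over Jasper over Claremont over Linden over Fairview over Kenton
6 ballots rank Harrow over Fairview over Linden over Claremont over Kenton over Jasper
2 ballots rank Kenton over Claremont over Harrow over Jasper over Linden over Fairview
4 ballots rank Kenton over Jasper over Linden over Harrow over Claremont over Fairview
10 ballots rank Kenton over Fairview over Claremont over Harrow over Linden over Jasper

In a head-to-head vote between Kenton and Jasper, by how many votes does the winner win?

Ballots ranking Kenton above Jasper: 6+2+4+10 = 22.
Ballots ranking Jasper above Kenton: 8.
Kenton wins 22–8, a margin of 14.

14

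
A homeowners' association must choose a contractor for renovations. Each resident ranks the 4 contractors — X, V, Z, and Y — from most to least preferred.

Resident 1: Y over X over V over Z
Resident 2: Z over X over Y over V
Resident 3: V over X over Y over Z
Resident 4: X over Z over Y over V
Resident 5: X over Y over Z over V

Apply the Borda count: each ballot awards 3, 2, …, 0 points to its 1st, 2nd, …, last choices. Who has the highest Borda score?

Borda scores:
  X: 2 + 2 + 2 + 3 + 3 = 12
  V: 1 + 0 + 3 + 0 + 0 = 4
  Z: 0 + 3 + 0 + 2 + 1 = 6
  Y: 3 + 1 + 1 + 1 + 2 = 8
X has the highest total.

X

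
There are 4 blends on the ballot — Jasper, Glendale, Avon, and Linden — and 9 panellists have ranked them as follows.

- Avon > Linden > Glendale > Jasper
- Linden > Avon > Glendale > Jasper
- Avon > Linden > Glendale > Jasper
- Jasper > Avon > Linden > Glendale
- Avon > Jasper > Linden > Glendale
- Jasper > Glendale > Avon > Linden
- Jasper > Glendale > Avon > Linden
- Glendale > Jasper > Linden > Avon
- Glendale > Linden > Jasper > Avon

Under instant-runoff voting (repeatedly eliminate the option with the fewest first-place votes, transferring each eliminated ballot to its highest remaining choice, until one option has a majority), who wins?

Round 1: Jasper 3, Avon 3, Glendale 2, Linden 1. Linden has the fewest and is eliminated.
Round 2: Avon 4, Jasper 3, Glendale 2. Glendale has the fewest and is eliminated.
Round 3: Jasper 5, Avon 4. Jasper has a majority.

Jasper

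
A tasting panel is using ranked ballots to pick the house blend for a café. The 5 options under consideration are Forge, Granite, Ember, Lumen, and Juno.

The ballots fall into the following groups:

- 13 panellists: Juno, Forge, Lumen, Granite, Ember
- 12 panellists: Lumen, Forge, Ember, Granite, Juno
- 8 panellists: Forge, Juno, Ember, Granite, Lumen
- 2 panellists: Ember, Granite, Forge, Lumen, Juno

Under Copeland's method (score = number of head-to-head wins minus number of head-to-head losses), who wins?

Pairwise results:
  Forge vs Granite: Forge wins 33–2.
  Forge vs Ember: Forge wins 33–2.
  Forge vs Lumen: Forge wins 23–12.
  Forge vs Juno: Forge wins 22–13.
  Granite vs Ember: Ember wins 22–13.
  Granite vs Lumen: Lumen wins 25–10.
  Granite vs Juno: Juno wins 21–14.
  Ember vs Lumen: Lumen wins 25–10.
  Ember vs Juno: Juno wins 21–14.
  Lumen vs Juno: Juno wins 21–14.
Copeland scores (wins − losses):
  Forge: 4 − 0 = 4
  Granite: 0 − 4 = -4
  Ember: 1 − 3 = -2
  Lumen: 2 − 2 = 0
  Juno: 3 − 1 = 2
Forge has the best Copeland score.

Forge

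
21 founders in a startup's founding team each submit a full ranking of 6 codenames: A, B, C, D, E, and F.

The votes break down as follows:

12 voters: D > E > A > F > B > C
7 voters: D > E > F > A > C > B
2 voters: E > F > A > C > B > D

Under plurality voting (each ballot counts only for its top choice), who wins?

First-place vote totals:
  A: 0
  B: 0
  C: 0
  D: 19
  E: 2
  F: 0
D has the most first-place votes.

D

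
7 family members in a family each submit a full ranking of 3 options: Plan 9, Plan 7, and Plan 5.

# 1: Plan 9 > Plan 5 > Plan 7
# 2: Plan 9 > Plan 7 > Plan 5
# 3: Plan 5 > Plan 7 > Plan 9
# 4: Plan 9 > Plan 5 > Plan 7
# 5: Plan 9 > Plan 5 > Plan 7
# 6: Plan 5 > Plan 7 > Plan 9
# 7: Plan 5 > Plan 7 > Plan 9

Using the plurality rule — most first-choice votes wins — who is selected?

First-place vote totals:
  Plan 9: 4
  Plan 7: 0
  Plan 5: 3
Plan 9 has the most first-place votes.

Plan 9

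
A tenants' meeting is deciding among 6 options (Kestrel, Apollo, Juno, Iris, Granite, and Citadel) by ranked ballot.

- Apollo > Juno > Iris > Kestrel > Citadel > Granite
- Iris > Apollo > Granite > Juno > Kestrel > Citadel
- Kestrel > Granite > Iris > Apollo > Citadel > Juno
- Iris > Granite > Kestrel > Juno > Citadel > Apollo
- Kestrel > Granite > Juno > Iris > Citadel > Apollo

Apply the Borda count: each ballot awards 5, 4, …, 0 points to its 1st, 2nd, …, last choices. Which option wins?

Iris

Borda scores:
  Kestrel: 2 + 1 + 5 + 3 + 5 = 16
  Apollo: 5 + 4 + 2 + 0 + 0 = 11
  Juno: 4 + 2 + 0 + 2 + 3 = 11
  Iris: 3 + 5 + 3 + 5 + 2 = 18
  Granite: 0 + 3 + 4 + 4 + 4 = 15
  Citadel: 1 + 0 + 1 + 1 + 1 = 4
Iris has the highest total.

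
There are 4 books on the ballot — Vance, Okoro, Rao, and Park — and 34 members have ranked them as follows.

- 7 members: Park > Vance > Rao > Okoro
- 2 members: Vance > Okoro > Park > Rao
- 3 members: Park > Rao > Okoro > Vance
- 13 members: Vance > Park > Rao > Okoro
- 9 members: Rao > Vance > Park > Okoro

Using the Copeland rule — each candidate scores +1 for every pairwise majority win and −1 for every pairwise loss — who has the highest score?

Vance

Pairwise results:
  Vance vs Okoro: Vance wins 31–3.
  Vance vs Rao: Vance wins 22–12.
  Vance vs Park: Vance wins 24–10.
  Okoro vs Rao: Rao wins 32–2.
  Okoro vs Park: Park wins 32–2.
  Rao vs Park: Park wins 25–9.
Copeland scores (wins − losses):
  Vance: 3 − 0 = 3
  Okoro: 0 − 3 = -3
  Rao: 1 − 2 = -1
  Park: 2 − 1 = 1
Vance has the best Copeland score.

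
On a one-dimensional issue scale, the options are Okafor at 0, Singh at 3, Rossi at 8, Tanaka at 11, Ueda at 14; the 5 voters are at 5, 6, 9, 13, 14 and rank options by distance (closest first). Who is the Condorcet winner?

With single-peaked preferences on a line, the Condorcet winner is the candidate closest to the median voter.
The median voter (position 9) is closest to Rossi at 8.
Check: Rossi vs Tanaka — voters closer to Rossi: 3 of 5.

Rossi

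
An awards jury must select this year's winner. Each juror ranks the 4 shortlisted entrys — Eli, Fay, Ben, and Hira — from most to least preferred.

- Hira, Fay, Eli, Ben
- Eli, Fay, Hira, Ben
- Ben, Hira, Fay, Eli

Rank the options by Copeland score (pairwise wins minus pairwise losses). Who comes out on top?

Pairwise results:
  Eli vs Fay: Fay wins 2–1.
  Eli vs Ben: Eli wins 2–1.
  Eli vs Hira: Hira wins 2–1.
  Fay vs Ben: Fay wins 2–1.
  Fay vs Hira: Hira wins 2–1.
  Ben vs Hira: Hira wins 2–1.
Copeland scores (wins − losses):
  Eli: 1 − 2 = -1
  Fay: 2 − 1 = 1
  Ben: 0 − 3 = -3
  Hira: 3 − 0 = 3
Hira has the best Copeland score.

Hira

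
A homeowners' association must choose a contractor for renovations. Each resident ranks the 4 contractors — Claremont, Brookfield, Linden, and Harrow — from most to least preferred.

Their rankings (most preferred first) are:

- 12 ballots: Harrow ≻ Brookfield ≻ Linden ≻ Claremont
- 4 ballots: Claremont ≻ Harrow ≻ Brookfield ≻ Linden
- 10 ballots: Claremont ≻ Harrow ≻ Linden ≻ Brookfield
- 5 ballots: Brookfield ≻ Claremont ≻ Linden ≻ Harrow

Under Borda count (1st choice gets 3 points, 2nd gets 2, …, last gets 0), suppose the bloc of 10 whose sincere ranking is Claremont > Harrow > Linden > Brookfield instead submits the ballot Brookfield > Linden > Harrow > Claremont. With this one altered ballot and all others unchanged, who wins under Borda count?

Brookfield

Borda totals with the altered ballot: Claremont 22, Brookfield 73, Linden 37, Harrow 54.
The switch changes the winner from Harrow to Brookfield.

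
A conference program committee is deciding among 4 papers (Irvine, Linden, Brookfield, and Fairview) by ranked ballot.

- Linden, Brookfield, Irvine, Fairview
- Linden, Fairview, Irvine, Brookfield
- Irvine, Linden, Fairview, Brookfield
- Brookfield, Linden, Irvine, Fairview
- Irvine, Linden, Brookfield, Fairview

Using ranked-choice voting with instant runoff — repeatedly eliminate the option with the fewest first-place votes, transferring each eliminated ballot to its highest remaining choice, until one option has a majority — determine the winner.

Round 1: Irvine 2, Linden 2, Brookfield 1, Fairview 0. Fairview has the fewest and is eliminated.
Round 2: Irvine 2, Linden 2, Brookfield 1. Brookfield has the fewest and is eliminated.
Round 3: Linden 3, Irvine 2. Linden has a majority.

Linden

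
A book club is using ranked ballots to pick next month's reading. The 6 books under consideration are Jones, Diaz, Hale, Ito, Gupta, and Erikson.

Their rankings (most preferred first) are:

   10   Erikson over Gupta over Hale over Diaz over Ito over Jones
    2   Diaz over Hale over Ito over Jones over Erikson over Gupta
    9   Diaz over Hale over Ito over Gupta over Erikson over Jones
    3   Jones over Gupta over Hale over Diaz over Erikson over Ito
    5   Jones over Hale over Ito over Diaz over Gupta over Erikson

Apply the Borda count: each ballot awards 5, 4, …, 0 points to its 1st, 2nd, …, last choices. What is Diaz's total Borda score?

91

Borda scores:
  Jones: 10·0 + 2·2 + 9·0 + 3·5 + 5·5 = 44
  Diaz: 10·2 + 2·5 + 9·5 + 3·2 + 5·2 = 91
  Hale: 10·3 + 2·4 + 9·4 + 3·3 + 5·4 = 103
  Ito: 10·1 + 2·3 + 9·3 + 3·0 + 5·3 = 58
  Gupta: 10·4 + 2·0 + 9·2 + 3·4 + 5·1 = 75
  Erikson: 10·5 + 2·1 + 9·1 + 3·1 + 5·0 = 64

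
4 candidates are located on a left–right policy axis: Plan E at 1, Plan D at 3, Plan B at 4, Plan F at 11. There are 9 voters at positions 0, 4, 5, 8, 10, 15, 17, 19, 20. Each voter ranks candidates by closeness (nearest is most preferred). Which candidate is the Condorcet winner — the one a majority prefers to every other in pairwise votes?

Plan F

With single-peaked preferences on a line, the Condorcet winner is the candidate closest to the median voter.
The median voter (position 10) is closest to Plan F at 11.
Check: Plan F vs Plan B — voters closer to Plan F: 6 of 9.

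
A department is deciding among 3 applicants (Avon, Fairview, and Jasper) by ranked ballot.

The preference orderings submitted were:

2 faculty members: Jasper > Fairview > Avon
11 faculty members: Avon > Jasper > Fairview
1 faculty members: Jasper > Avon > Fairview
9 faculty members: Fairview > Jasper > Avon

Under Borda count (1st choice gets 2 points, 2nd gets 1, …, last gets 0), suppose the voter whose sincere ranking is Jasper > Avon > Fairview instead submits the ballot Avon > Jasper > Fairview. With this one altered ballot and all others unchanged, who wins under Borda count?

Jasper

Borda totals with the altered ballot: Avon 24, Fairview 20, Jasper 25.
The winner is unchanged: still Jasper.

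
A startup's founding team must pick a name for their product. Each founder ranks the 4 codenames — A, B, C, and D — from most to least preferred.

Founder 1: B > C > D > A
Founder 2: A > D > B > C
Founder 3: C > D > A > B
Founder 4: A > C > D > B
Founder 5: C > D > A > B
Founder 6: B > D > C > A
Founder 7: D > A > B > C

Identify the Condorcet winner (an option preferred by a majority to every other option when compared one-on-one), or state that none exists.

Head-to-head results (7 voters total):
A vs B: A wins 5–2.
A vs C: C wins 4–3.
A vs D: D wins 5–2.
B vs C: B wins 4–3.
B vs D: D wins 5–2.
C vs D: C wins 4–3.
No candidate beats all others: A beats B beats C beats A, a majority cycle.

There is no Condorcet winner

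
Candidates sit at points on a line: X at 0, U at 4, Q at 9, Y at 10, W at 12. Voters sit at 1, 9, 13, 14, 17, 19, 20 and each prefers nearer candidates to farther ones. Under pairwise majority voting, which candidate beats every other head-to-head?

With single-peaked preferences on a line, the Condorcet winner is the candidate closest to the median voter.
The median voter (position 14) is closest to W at 12.
Check: W vs Y — voters closer to W: 5 of 7.

W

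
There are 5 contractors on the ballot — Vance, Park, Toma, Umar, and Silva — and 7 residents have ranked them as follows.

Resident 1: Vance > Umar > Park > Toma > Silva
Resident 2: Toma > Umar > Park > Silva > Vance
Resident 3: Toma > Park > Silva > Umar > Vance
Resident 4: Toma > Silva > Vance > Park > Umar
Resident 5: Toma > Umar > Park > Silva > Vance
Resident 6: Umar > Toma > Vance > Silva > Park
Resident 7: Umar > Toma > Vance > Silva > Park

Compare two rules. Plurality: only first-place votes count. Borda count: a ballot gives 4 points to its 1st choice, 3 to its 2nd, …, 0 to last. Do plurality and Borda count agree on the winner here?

Yes

Plurality first-place counts: Vance 1, Park 0, Toma 4, Umar 2, Silva 0 → Toma.
Borda totals: Vance 10, Park 10, Toma 23, Umar 18, Silva 9 → Toma.
The two rules agree on Toma.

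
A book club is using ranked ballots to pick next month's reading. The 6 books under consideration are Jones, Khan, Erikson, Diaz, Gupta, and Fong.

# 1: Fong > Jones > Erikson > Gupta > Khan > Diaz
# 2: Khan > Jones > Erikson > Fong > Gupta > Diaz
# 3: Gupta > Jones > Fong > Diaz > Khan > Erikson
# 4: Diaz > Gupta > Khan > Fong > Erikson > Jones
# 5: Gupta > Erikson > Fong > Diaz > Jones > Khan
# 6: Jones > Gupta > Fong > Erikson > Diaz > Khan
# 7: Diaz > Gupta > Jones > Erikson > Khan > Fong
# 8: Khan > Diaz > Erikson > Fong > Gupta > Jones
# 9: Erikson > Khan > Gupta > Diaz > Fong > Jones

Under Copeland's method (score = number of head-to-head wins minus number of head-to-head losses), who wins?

Gupta

Pairwise results:
  Jones vs Khan: Jones wins 5–4.
  Jones vs Erikson: Jones wins 5–4.
  Jones vs Diaz: Diaz wins 5–4.
  Jones vs Gupta: Gupta wins 6–3.
  Jones vs Fong: Fong wins 5–4.
  Khan vs Erikson: Erikson wins 5–4.
  Khan vs Diaz: Diaz wins 5–4.
  Khan vs Gupta: Gupta wins 6–3.
  Khan vs Fong: Khan wins 5–4.
  Erikson vs Diaz: Erikson wins 5–4.
  Erikson vs Gupta: Gupta wins 5–4.
  Erikson vs Fong: Erikson wins 5–4.
  Diaz vs Gupta: Gupta wins 6–3.
  Diaz vs Fong: Fong wins 5–4.
  Gupta vs Fong: Gupta wins 6–3.
Copeland scores (wins − losses):
  Jones: 2 − 3 = -1
  Khan: 1 − 4 = -3
  Erikson: 3 − 2 = 1
  Diaz: 2 − 3 = -1
  Gupta: 5 − 0 = 5
  Fong: 2 − 3 = -1
Gupta has the best Copeland score.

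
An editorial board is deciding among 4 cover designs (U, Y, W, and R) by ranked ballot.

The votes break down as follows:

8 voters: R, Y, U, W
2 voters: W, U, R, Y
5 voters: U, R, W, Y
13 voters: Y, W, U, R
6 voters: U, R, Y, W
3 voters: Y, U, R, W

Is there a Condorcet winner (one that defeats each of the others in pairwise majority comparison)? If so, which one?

None — there is no Condorcet winner

Head-to-head results (37 voters total):
U vs Y: Y wins 24–13.
U vs W: U wins 22–15.
U vs R: U wins 29–8.
Y vs W: Y wins 30–7.
Y vs R: R wins 21–16.
W vs R: R wins 22–15.
No candidate beats all others: U beats R beats Y beats U, a majority cycle.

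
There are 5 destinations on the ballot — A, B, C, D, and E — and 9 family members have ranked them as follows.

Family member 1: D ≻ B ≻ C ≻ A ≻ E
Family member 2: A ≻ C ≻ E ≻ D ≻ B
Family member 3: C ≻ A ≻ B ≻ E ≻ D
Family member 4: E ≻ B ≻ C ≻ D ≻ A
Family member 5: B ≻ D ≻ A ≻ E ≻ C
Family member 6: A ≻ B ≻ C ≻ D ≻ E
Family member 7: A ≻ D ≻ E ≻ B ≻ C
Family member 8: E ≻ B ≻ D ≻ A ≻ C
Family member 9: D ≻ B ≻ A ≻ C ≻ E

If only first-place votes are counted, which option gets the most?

A

First-place vote totals:
  A: 3
  B: 1
  C: 1
  D: 2
  E: 2
A has the most first-place votes.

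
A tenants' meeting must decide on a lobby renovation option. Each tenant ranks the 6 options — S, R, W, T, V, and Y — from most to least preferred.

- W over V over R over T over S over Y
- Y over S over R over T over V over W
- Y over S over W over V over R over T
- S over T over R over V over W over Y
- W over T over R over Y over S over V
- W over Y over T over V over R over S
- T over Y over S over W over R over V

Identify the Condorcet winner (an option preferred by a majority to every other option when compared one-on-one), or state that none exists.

Head-to-head results (7 voters total):
S vs R: S wins 4–3.
S vs W: S wins 4–3.
S vs T: T wins 4–3.
S vs V: S wins 5–2.
S vs Y: Y wins 5–2.
R vs W: W wins 5–2.
R vs T: T wins 4–3.
R vs V: R wins 4–3.
R vs Y: Y wins 4–3.
W vs T: W wins 4–3.
W vs V: W wins 5–2.
W vs Y: W wins 4–3.
T vs V: T wins 5–2.
T vs Y: T wins 4–3.
V vs Y: Y wins 5–2.
No candidate beats all others: S beats W beats T beats S, a majority cycle.

There is no Condorcet winner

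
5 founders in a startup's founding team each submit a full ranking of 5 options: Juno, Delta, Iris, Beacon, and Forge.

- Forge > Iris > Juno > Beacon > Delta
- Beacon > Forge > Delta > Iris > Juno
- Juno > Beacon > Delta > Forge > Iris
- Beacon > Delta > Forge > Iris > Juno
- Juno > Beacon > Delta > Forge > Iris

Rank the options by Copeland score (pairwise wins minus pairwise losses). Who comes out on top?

Pairwise results:
  Juno vs Delta: Juno wins 3–2.
  Juno vs Iris: Iris wins 3–2.
  Juno vs Beacon: Juno wins 3–2.
  Juno vs Forge: Forge wins 3–2.
  Delta vs Iris: Delta wins 4–1.
  Delta vs Beacon: Beacon wins 5–0.
  Delta vs Forge: Delta wins 3–2.
  Iris vs Beacon: Beacon wins 4–1.
  Iris vs Forge: Forge wins 5–0.
  Beacon vs Forge: Beacon wins 4–1.
Copeland scores (wins − losses):
  Juno: 2 − 2 = 0
  Delta: 2 − 2 = 0
  Iris: 1 − 3 = -2
  Beacon: 3 − 1 = 2
  Forge: 2 − 2 = 0
Beacon has the best Copeland score.

Beacon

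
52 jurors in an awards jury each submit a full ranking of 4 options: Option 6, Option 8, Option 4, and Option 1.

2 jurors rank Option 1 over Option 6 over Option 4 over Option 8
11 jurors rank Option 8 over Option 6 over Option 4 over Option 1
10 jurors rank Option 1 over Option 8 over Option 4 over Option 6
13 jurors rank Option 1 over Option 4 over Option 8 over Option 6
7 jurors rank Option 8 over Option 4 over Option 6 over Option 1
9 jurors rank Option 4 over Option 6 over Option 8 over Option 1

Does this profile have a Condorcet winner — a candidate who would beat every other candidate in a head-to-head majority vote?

Yes

Head-to-head results (52 voters total):
Option 6 vs Option 8: Option 8 wins 41–11.
Option 6 vs Option 4: Option 4 wins 39–13.
Option 6 vs Option 1: Option 6 wins 27–25.
Option 8 vs Option 4: Option 8 wins 28–24.
Option 8 vs Option 1: Option 8 wins 27–25.
Option 4 vs Option 1: Option 4 wins 27–25.
Option 8 beats each rival — Option 6 (41–11), Option 4 (28–24), Option 1 (27–25) — so Option 8 is the Condorcet winner.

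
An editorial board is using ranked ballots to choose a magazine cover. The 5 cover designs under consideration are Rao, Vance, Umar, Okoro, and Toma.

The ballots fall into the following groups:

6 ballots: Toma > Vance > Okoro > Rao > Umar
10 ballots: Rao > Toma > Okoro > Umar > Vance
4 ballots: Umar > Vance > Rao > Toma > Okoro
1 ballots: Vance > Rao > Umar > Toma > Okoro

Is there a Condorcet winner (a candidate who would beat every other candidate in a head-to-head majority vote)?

No

Head-to-head results (21 voters total):
Rao vs Vance: Vance wins 11–10.
Rao vs Umar: Rao wins 17–4.
Rao vs Okoro: Rao wins 15–6.
Rao vs Toma: Rao wins 15–6.
Vance vs Umar: Umar wins 14–7.
Vance vs Okoro: Vance wins 11–10.
Vance vs Toma: Toma wins 16–5.
Umar vs Okoro: Okoro wins 16–5.
Umar vs Toma: Toma wins 16–5.
Okoro vs Toma: Toma wins 21–0.
No candidate beats all others: Rao beats Umar beats Vance beats Rao, a majority cycle.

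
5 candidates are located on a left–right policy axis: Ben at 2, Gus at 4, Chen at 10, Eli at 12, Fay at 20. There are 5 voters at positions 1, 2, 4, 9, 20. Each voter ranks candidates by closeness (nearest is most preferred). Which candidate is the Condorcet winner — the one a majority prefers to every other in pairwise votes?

Gus

With single-peaked preferences on a line, the Condorcet winner is the candidate closest to the median voter.
The median voter (position 4) is closest to Gus at 4.
Check: Gus vs Eli — voters closer to Gus: 3 of 5.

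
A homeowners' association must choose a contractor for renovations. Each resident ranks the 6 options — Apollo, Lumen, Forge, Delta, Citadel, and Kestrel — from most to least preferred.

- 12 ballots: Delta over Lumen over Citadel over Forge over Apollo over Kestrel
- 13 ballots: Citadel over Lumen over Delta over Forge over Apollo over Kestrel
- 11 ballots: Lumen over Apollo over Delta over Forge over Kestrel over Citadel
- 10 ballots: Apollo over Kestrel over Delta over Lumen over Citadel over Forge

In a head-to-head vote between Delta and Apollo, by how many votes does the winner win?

4

Ballots ranking Delta above Apollo: 12+13 = 25.
Ballots ranking Apollo above Delta: 11+10 = 21.
Delta wins 25–21, a margin of 4.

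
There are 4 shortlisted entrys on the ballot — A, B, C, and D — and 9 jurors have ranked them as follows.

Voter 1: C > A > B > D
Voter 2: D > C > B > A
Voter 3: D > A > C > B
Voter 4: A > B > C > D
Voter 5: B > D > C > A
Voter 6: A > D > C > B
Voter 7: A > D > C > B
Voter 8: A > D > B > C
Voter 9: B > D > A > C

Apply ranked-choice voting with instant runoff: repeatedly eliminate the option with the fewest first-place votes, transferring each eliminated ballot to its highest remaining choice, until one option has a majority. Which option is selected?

A

Round 1: A 4, B 2, D 2, C 1. C has the fewest and is eliminated.
Round 2: A 5, B 2, D 2. A has a majority.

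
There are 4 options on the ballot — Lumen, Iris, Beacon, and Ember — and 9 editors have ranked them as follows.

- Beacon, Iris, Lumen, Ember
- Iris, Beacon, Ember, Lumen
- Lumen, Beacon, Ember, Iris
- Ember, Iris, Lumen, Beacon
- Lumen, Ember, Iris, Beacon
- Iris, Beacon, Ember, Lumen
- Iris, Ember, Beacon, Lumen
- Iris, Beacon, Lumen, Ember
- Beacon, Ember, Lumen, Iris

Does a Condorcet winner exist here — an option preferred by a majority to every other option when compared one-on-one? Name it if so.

Iris

Head-to-head results (9 voters total):
Lumen vs Iris: Iris wins 6–3.
Lumen vs Beacon: Beacon wins 6–3.
Lumen vs Ember: Ember wins 5–4.
Iris vs Beacon: Iris wins 6–3.
Iris vs Ember: Iris wins 5–4.
Beacon vs Ember: Beacon wins 6–3.
Iris beats each rival — Lumen (6–3), Beacon (6–3), Ember (5–4) — so Iris is the Condorcet winner.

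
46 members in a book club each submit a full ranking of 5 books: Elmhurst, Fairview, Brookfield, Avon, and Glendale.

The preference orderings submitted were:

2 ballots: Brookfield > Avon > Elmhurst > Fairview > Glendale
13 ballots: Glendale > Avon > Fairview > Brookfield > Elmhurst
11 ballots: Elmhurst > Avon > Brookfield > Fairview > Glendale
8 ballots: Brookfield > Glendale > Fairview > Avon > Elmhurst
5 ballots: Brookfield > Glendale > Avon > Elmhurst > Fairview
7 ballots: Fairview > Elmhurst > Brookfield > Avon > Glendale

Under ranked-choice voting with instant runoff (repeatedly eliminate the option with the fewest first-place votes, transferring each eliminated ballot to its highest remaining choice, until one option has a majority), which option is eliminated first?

Round 1: Brookfield 15, Glendale 13, Elmhurst 11, Fairview 7, Avon 0. Avon has the fewest and is eliminated.
Round 2: Brookfield 15, Glendale 13, Elmhurst 11, Fairview 7. Fairview has the fewest and is eliminated.
Round 3: Elmhurst 18, Brookfield 15, Glendale 13. Glendale has the fewest and is eliminated.
Round 4: Brookfield 28, Elmhurst 18. Brookfield has a majority.

Avon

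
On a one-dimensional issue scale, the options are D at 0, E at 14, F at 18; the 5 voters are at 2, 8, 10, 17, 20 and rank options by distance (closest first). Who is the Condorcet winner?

E

With single-peaked preferences on a line, the Condorcet winner is the candidate closest to the median voter.
The median voter (position 10) is closest to E at 14.
Check: E vs F — voters closer to E: 3 of 5.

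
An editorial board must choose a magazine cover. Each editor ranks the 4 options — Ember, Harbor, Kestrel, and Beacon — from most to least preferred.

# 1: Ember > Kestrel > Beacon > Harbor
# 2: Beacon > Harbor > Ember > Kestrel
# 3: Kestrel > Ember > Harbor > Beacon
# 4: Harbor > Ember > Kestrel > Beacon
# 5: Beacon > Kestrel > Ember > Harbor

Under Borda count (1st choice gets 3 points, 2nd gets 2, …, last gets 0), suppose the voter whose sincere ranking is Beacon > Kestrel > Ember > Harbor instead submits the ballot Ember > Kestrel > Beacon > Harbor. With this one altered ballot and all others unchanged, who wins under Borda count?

Ember

Borda totals with the altered ballot: Ember 11, Harbor 6, Kestrel 8, Beacon 5.
The winner is unchanged: still Ember.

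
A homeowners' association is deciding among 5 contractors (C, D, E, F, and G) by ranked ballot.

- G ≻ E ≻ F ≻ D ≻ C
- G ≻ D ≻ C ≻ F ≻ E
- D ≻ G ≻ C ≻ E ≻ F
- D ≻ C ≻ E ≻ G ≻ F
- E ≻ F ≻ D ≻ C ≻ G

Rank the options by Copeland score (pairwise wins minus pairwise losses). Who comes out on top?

Pairwise results:
  C vs D: D wins 5–0.
  C vs E: C wins 3–2.
  C vs F: C wins 3–2.
  C vs G: G wins 3–2.
  D vs E: D wins 3–2.
  D vs F: D wins 3–2.
  D vs G: D wins 3–2.
  E vs F: E wins 4–1.
  E vs G: G wins 3–2.
  F vs G: G wins 4–1.
Copeland scores (wins − losses):
  C: 2 − 2 = 0
  D: 4 − 0 = 4
  E: 1 − 3 = -2
  F: 0 − 4 = -4
  G: 3 − 1 = 2
D has the best Copeland score.

D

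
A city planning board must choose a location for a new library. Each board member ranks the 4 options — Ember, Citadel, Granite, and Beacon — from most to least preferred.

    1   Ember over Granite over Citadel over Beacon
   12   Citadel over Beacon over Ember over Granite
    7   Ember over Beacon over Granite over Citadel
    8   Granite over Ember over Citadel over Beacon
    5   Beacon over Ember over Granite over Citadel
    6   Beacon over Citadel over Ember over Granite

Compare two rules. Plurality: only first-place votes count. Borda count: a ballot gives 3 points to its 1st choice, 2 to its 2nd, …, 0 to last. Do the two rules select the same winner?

Plurality first-place counts: Ember 8, Citadel 12, Granite 8, Beacon 11 → Citadel.
Borda totals: Ember 68, Citadel 57, Granite 38, Beacon 71 → Beacon.
The two rules disagree: plurality picks Citadel, Borda picks Beacon.

No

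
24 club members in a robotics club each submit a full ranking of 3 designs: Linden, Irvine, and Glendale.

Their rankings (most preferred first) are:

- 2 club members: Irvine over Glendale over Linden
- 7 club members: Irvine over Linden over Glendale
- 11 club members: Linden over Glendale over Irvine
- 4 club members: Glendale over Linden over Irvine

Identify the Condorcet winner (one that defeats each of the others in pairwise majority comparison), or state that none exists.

Head-to-head results (24 voters total):
Linden vs Irvine: Linden wins 15–9.
Linden vs Glendale: Linden wins 18–6.
Irvine vs Glendale: Glendale wins 15–9.
Linden beats each rival — Irvine (15–9), Glendale (18–6) — so Linden is the Condorcet winner.

Linden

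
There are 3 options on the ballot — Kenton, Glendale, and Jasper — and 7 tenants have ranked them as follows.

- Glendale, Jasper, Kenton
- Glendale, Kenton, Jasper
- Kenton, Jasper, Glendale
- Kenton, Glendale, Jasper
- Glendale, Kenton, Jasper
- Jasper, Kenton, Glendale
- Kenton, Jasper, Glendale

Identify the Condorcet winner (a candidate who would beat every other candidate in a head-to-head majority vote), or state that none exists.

Head-to-head results (7 voters total):
Kenton vs Glendale: Kenton wins 4–3.
Kenton vs Jasper: Kenton wins 5–2.
Glendale vs Jasper: Glendale wins 4–3.
Kenton beats each rival — Glendale (4–3), Jasper (5–2) — so Kenton is the Condorcet winner.

Kenton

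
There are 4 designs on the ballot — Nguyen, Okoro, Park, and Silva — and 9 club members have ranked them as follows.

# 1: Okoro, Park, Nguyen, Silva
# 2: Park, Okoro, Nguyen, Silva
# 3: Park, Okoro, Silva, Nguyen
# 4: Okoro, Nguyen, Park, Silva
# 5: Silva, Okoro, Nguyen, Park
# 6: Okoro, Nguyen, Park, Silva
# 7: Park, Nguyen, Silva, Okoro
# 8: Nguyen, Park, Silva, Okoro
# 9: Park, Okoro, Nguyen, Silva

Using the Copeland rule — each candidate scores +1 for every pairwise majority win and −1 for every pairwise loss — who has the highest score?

Park

Pairwise results:
  Nguyen vs Okoro: Okoro wins 7–2.
  Nguyen vs Park: Park wins 5–4.
  Nguyen vs Silva: Nguyen wins 7–2.
  Okoro vs Park: Park wins 5–4.
  Okoro vs Silva: Okoro wins 6–3.
  Park vs Silva: Park wins 8–1.
Copeland scores (wins − losses):
  Nguyen: 1 − 2 = -1
  Okoro: 2 − 1 = 1
  Park: 3 − 0 = 3
  Silva: 0 − 3 = -3
Park has the best Copeland score.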